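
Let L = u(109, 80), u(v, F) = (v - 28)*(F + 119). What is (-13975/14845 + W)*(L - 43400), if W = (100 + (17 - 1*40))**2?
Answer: -480156676086/2969 ≈ -1.6172e+8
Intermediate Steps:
u(v, F) = (-28 + v)*(119 + F)
W = 5929 (W = (100 + (17 - 40))**2 = (100 - 23)**2 = 77**2 = 5929)
L = 16119 (L = -3332 - 28*80 + 119*109 + 80*109 = -3332 - 2240 + 12971 + 8720 = 16119)
(-13975/14845 + W)*(L - 43400) = (-13975/14845 + 5929)*(16119 - 43400) = (-13975*1/14845 + 5929)*(-27281) = (-2795/2969 + 5929)*(-27281) = (17600406/2969)*(-27281) = -480156676086/2969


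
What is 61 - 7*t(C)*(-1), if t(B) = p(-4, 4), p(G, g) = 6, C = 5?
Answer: 103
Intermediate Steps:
t(B) = 6
61 - 7*t(C)*(-1) = 61 - 7*6*(-1) = 61 - 42*(-1) = 61 + 42 = 103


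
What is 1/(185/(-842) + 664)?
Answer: 842/558903 ≈ 0.0015065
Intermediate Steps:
1/(185/(-842) + 664) = 1/(185*(-1/842) + 664) = 1/(-185/842 + 664) = 1/(558903/842) = 842/558903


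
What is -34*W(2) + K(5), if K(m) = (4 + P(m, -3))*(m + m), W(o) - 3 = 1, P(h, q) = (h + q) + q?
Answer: -106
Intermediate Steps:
P(h, q) = h + 2*q
W(o) = 4 (W(o) = 3 + 1 = 4)
K(m) = 2*m*(-2 + m) (K(m) = (4 + (m + 2*(-3)))*(m + m) = (4 + (m - 6))*(2*m) = (4 + (-6 + m))*(2*m) = (-2 + m)*(2*m) = 2*m*(-2 + m))
-34*W(2) + K(5) = -34*4 + 2*5*(-2 + 5) = -136 + 2*5*3 = -136 + 30 = -106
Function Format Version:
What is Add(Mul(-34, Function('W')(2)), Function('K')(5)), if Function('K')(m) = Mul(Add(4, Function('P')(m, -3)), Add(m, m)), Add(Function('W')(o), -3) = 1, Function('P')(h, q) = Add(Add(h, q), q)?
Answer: -106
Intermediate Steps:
Function('P')(h, q) = Add(h, Mul(2, q))
Function('W')(o) = 4 (Function('W')(o) = Add(3, 1) = 4)
Function('K')(m) = Mul(2, m, Add(-2, m)) (Function('K')(m) = Mul(Add(4, Add(m, Mul(2, -3))), Add(m, m)) = Mul(Add(4, Add(m, -6)), Mul(2, m)) = Mul(Add(4, Add(-6, m)), Mul(2, m)) = Mul(Add(-2, m), Mul(2, m)) = Mul(2, m, Add(-2, m)))
Add(Mul(-34, Function('W')(2)), Function('K')(5)) = Add(Mul(-34, 4), Mul(2, 5, Add(-2, 5))) = Add(-136, Mul(2, 5, 3)) = Add(-136, 30) = -106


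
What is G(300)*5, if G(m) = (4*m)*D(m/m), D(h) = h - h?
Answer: 0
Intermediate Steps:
D(h) = 0
G(m) = 0 (G(m) = (4*m)*0 = 0)
G(300)*5 = 0*5 = 0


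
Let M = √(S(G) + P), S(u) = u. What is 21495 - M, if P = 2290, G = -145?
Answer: 21495 - √2145 ≈ 21449.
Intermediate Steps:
M = √2145 (M = √(-145 + 2290) = √2145 ≈ 46.314)
21495 - M = 21495 - √2145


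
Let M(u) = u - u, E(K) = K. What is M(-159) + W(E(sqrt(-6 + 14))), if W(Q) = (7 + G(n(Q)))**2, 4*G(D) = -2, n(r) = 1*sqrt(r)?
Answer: 169/4 ≈ 42.250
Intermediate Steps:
n(r) = sqrt(r)
G(D) = -1/2 (G(D) = (1/4)*(-2) = -1/2)
M(u) = 0
W(Q) = 169/4 (W(Q) = (7 - 1/2)**2 = (13/2)**2 = 169/4)
M(-159) + W(E(sqrt(-6 + 14))) = 0 + 169/4 = 169/4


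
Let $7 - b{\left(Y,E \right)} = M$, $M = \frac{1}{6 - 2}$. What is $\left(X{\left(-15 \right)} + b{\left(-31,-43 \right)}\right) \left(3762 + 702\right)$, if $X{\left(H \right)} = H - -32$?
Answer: $106020$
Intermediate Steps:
$X{\left(H \right)} = 32 + H$ ($X{\left(H \right)} = H + 32 = 32 + H$)
$M = \frac{1}{4} \approx 0.25$
$b{\left(Y,E \right)} = \frac{27}{4}$ ($b{\left(Y,E \right)} = 7 - \frac{1}{4} = \frac{27}{4}$)
$\left(X{\left(-15 \right)} + b{\left(-31,-43 \right)}\right) \left(3762 + 702\right) = \left(\left(32 - 15\right) + \frac{27}{4}\right) \left(3762 + 702\right) = \left(17 + \frac{27}{4}\right) 4464 = \frac{95}{4} \cdot 4464 = 106020$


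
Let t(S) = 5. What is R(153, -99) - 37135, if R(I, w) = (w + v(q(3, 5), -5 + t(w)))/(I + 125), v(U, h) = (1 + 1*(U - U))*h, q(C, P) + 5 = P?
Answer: -10323629/278 ≈ -37135.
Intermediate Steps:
q(C, P) = -5 + P
v(U, h) = h (v(U, h) = (1 + 1*0)*h = (1 + 0)*h = 1*h = h)
R(I, w) = w/(125 + I) (R(I, w) = (w + (-5 + 5))/(I + 125) = (w + 0)/(125 + I) = w/(125 + I))
R(153, -99) - 37135 = -99/(125 + 153) - 37135 = -99/278 - 37135 = -10323629/278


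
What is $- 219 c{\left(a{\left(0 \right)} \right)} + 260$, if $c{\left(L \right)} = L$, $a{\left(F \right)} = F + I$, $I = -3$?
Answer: $917$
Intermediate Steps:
$a{\left(F \right)} = -3 + F$ ($a{\left(F \right)} = F - 3 = -3 + F$)
$- 219 c{\left(a{\left(0 \right)} \right)} + 260 = - 219 \left(-3 + 0\right) + 260 = \left(-219\right) \left(-3\right) + 260 = 657 + 260 = 917$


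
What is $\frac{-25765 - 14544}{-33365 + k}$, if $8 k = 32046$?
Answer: $\frac{161236}{117437} \approx 1.373$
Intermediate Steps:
$k = \frac{16023}{4}$ ($k = \frac{1}{8} \cdot 32046 = \frac{16023}{4} \approx 4005.8$)
$\frac{-25765 - 14544}{-33365 + k} = \frac{-25765 - 14544}{-33365 + \frac{16023}{4}} = - \frac{40309}{- \frac{117437}{4}} = \left(-40309\right) \left(- \frac{4}{117437}\right) = \frac{161236}{117437}$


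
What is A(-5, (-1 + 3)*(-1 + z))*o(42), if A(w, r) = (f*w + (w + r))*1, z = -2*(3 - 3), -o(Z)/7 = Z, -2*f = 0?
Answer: 2058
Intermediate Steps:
f = 0 (f = -1/2*0 = 0)
o(Z) = -7*Z
z = 0 (z = -2*0 = 0)
A(w, r) = r + w (A(w, r) = (0*w + (w + r))*1 = (0 + (r + w))*1 = (r + w)*1 = r + w)
A(-5, (-1 + 3)*(-1 + z))*o(42) = ((-1 + 3)*(-1 + 0) - 5)*(-7*42) = (2*(-1) - 5)*(-294) = (-2 - 5)*(-294) = -7*(-294) = 2058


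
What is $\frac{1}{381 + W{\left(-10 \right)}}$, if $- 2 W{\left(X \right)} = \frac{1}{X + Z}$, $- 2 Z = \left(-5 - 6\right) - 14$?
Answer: $\frac{5}{1904} \approx 0.0026261$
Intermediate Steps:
$Z = \frac{25}{2}$ ($Z = - \frac{\left(-5 - 6\right) - 14}{2} = - \frac{-11 - 14}{2} = \left(- \frac{1}{2}\right) \left(-25\right) = \frac{25}{2} \approx 12.5$)
$W{\left(X \right)} = - \frac{1}{2 \left(\frac{25}{2} + X\right)}$ ($W{\left(X \right)} = - \frac{1}{2 \left(X + \frac{25}{2}\right)} = - \frac{1}{2 \left(\frac{25}{2} + X\right)}$)
$\frac{1}{381 + W{\left(-10 \right)}} = \frac{1}{381 - \frac{1}{25 + 2 \left(-10\right)}} = \frac{1}{381 - \frac{1}{25 - 20}} = \frac{1}{381 - \frac{1}{5}} = \frac{1}{\frac{1904}{5}} = \frac{5}{1904}$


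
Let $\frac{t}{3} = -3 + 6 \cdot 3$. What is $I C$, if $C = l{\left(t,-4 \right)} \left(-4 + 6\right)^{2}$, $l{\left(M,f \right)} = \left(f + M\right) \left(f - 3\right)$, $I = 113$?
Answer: $-129724$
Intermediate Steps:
$t = 45$ ($t = 3 \left(-3 + 6 \cdot 3\right) = 3 \left(-3 + 18\right) = 3 \cdot 15 = 45$)
$l{\left(M,f \right)} = \left(-3 + f\right) \left(M + f\right)$ ($l{\left(M,f \right)} = \left(M + f\right) \left(-3 + f\right) = \left(-3 + f\right) \left(M + f\right)$)
$C = -1148$ ($C = \left(\left(-4\right)^{2} - 135 - -12 + 45 \left(-4\right)\right) \left(-4 + 6\right)^{2} = \left(16 - 135 + 12 - 180\right) 2^{2} = \left(-287\right) 4 = -1148$)
$I C = 113 \left(-1148\right) = -129724$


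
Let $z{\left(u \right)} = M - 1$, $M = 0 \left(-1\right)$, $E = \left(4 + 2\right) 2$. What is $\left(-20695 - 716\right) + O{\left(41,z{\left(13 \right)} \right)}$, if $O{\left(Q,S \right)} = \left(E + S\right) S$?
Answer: $-21422$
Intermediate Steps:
$E = 12$ ($E = 6 \cdot 2 = 12$)
$M = 0$
$z{\left(u \right)} = -1$ ($z{\left(u \right)} = 0 - 1 = -1$)
$O{\left(Q,S \right)} = S \left(12 + S\right)$ ($O{\left(Q,S \right)} = \left(12 + S\right) S = S \left(12 + S\right)$)
$\left(-20695 - 716\right) + O{\left(41,z{\left(13 \right)} \right)} = \left(-20695 - 716\right) - \left(12 - 1\right) = -21411 - 11 = -21422$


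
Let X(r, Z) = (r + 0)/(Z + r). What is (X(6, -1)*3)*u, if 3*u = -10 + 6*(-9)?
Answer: -384/5 ≈ -76.800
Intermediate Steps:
u = -64/3 (u = (-10 + 6*(-9))/3 = (-10 - 54)/3 = (⅓)*(-64) = -64/3 ≈ -21.333)
X(r, Z) = r/(Z + r)
(X(6, -1)*3)*u = ((6/(-1 + 6))*3)*(-64/3) = ((6/5)*3)*(-64/3) = (18/5)*(-64/3) = -384/5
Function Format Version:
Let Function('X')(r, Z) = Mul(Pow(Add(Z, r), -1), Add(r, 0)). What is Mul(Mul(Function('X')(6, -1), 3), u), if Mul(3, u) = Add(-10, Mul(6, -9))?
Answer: Rational(-384, 5) ≈ -76.800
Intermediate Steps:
u = Rational(-64, 3) (u = Mul(Rational(1, 3), Add(-10, Mul(6, -9))) = Mul(Rational(1, 3), Add(-10, -54)) = Mul(Rational(1, 3), -64) = Rational(-64, 3) ≈ -21.333)
Function('X')(r, Z) = Mul(r, Pow(Add(Z, r), -1)) (Function('X')(r, Z) = Mul(Pow(Add(Z, r), -1), r) = Mul(r, Pow(Add(Z, r), -1)))
Mul(Mul(Function('X')(6, -1), 3), u) = Mul(Mul(Mul(6, Pow(Add(-1, 6), -1)), 3), Rational(-64, 3)) = Mul(Mul(Mul(6, Pow(5, -1)), 3), Rational(-64, 3)) = Mul(Mul(Mul(6, Rational(1, 5)), 3), Rational(-64, 3)) = Mul(Mul(Rational(6, 5), 3), Rational(-64, 3)) = Mul(Rational(18, 5), Rational(-64, 3)) = Rational(-384, 5)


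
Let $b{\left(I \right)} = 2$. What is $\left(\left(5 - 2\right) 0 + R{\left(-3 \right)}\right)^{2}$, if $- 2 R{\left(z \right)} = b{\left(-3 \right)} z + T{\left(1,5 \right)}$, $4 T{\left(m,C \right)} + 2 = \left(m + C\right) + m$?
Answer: $\frac{361}{64} \approx 5.6406$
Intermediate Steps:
$T{\left(m,C \right)} = - \frac{1}{2} + \frac{m}{2} + \frac{C}{4}$ ($T{\left(m,C \right)} = - \frac{1}{2} + \frac{\left(m + C\right) + m}{4} = - \frac{1}{2} + \frac{\left(C + m\right) + m}{4} = - \frac{1}{2} + \frac{C + 2 m}{4} = - \frac{1}{2} + \left(\frac{m}{2} + \frac{C}{4}\right) = - \frac{1}{2} + \frac{m}{2} + \frac{C}{4}$)
$R{\left(z \right)} = - \frac{5}{8} - z$ ($R{\left(z \right)} = - \frac{2 z + \left(- \frac{1}{2} + \frac{1}{2} \cdot 1 + \frac{1}{4} \cdot 5\right)}{2} = - \frac{2 z + \left(- \frac{1}{2} + \frac{1}{2} + \frac{5}{4}\right)}{2} = - \frac{2 z + \frac{5}{4}}{2} = - \frac{\frac{5}{4} + 2 z}{2} = - \frac{5}{8} - z$)
$\left(\left(5 - 2\right) 0 + R{\left(-3 \right)}\right)^{2} = \left(\left(5 - 2\right) 0 - - \frac{19}{8}\right)^{2} = \left(3 \cdot 0 + \left(- \frac{5}{8} + 3\right)\right)^{2} = \left(0 + \frac{19}{8}\right)^{2} = \left(\frac{19}{8}\right)^{2} = \frac{361}{64}$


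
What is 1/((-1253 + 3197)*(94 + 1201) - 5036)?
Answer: 1/2512444 ≈ 3.9802e-7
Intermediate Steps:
1/((-1253 + 3197)*(94 + 1201) - 5036) = 1/(1944*1295 - 5036) = 1/(2517480 - 5036) = 1/2512444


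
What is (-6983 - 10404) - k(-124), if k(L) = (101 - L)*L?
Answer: 10513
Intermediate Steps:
k(L) = L*(101 - L)
(-6983 - 10404) - k(-124) = (-6983 - 10404) - (-124)*(101 - 1*(-124)) = -17387 - (-124)*(101 + 124) = -17387 - (-124)*225 = -17387 - 1*(-27900) = -17387 + 27900 = 10513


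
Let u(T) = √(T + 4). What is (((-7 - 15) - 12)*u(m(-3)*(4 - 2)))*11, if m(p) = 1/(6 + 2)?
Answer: -187*√17 ≈ -771.02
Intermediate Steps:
m(p) = ⅛ (m(p) = 1/8 = ⅛)
u(T) = √(4 + T)
(((-7 - 15) - 12)*u(m(-3)*(4 - 2)))*11 = (((-7 - 15) - 12)*√(4 + (4 - 2)/8))*11 = ((-22 - 12)*√(4 + (⅛)*2))*11 = -34*√(4 + ¼)*11 = -17*√17*11 = -187*√17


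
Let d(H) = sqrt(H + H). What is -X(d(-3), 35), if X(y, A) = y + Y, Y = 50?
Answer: -50 - I*sqrt(6) ≈ -50.0 - 2.4495*I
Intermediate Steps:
d(H) = sqrt(2)*sqrt(H) (d(H) = sqrt(2*H) = sqrt(2)*sqrt(H))
X(y, A) = 50 + y (X(y, A) = y + 50 = 50 + y)
-X(d(-3), 35) = -(50 + sqrt(2)*sqrt(-3)) = -(50 + sqrt(2)*(I*sqrt(3))) = -(50 + I*sqrt(6)) = -50 - I*sqrt(6)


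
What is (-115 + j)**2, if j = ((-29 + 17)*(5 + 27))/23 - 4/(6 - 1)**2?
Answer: 5748217489/330625 ≈ 17386.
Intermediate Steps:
j = -9692/575 (j = -12*32*(1/23) - 4/(5**2) = -384*1/23 - 4/25 = -384/23 - 4*1/25 = -384/23 - 4/25 = -9692/575 ≈ -16.856)
(-115 + j)**2 = (-115 - 9692/575)**2 = (-75817/575)**2 = 5748217489/330625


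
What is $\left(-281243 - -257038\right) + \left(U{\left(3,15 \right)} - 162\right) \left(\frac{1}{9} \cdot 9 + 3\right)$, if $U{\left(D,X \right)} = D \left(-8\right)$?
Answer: $-24949$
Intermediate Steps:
$U{\left(D,X \right)} = - 8 D$
$\left(-281243 - -257038\right) + \left(U{\left(3,15 \right)} - 162\right) \left(\frac{1}{9} \cdot 9 + 3\right) = \left(-281243 - -257038\right) + \left(\left(-8\right) 3 - 162\right) \left(\frac{1}{9} \cdot 9 + 3\right) = \left(-281243 + 257038\right) + \left(-24 - 162\right) \left(\frac{1}{9} \cdot 9 + 3\right) = -24205 - 186 \left(1 + 3\right) = -24205 - 744 = -24949$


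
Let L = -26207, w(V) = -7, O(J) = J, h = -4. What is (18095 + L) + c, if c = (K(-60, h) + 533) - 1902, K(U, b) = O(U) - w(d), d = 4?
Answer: -9534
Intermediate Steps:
K(U, b) = 7 + U (K(U, b) = U - 1*(-7) = U + 7 = 7 + U)
c = -1422 (c = ((7 - 60) + 533) - 1902 = (-53 + 533) - 1902 = 480 - 1902 = -1422)
(18095 + L) + c = (18095 - 26207) - 1422 = -8112 - 1422 = -9534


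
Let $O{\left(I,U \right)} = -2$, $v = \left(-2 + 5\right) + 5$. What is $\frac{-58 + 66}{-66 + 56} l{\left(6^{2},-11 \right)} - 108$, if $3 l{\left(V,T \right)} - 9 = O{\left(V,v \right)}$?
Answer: $- \frac{1648}{15} \approx -109.87$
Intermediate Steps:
$v = 8$ ($v = 3 + 5 = 8$)
$l{\left(V,T \right)} = \frac{7}{3}$ ($l{\left(V,T \right)} = 3 + \frac{1}{3} \left(-2\right) = 3 - \frac{2}{3} = \frac{7}{3}$)
$\frac{-58 + 66}{-66 + 56} l{\left(6^{2},-11 \right)} - 108 = \frac{-58 + 66}{-66 + 56} \cdot \frac{7}{3} - 108 = \frac{8}{-10} \cdot \frac{7}{3} - 108 = 8 \left(- \frac{1}{10}\right) \frac{7}{3} - 108 = \left(- \frac{4}{5}\right) \frac{7}{3} - 108 = - \frac{28}{15} - 108 = - \frac{1648}{15}$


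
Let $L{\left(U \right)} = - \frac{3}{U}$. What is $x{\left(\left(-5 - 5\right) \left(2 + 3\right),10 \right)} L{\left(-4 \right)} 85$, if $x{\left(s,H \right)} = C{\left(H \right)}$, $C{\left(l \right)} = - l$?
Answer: $- \frac{1275}{2} \approx -637.5$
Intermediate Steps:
$x{\left(s,H \right)} = - H$
$x{\left(\left(-5 - 5\right) \left(2 + 3\right),10 \right)} L{\left(-4 \right)} 85 = \left(-1\right) 10 \left(- \frac{3}{-4}\right) 85 = - 10 \left(\left(-3\right) \left(- \frac{1}{4}\right)\right) 85 = \left(-10\right) \frac{3}{4} \cdot 85 = \left(- \frac{15}{2}\right) 85 = - \frac{1275}{2}$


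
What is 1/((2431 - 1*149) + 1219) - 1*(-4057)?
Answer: 14203558/3501 ≈ 4057.0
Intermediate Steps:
1/((2431 - 1*149) + 1219) - 1*(-4057) = 1/((2431 - 149) + 1219) + 4057 = 1/(2282 + 1219) + 4057 = 1/3501 + 4057 = 14203558/3501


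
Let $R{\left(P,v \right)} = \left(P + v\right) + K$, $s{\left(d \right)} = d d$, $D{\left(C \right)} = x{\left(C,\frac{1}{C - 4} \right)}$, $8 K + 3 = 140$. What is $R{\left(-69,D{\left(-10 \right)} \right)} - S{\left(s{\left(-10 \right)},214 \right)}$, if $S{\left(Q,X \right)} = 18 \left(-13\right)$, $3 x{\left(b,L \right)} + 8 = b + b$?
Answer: $\frac{4147}{24} \approx 172.79$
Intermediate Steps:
$K = \frac{137}{8}$ ($K = - \frac{3}{8} + \frac{1}{8} \cdot 140 = - \frac{3}{8} + \frac{35}{2} = \frac{137}{8} \approx 17.125$)
$x{\left(b,L \right)} = - \frac{8}{3} + \frac{2 b}{3}$ ($x{\left(b,L \right)} = - \frac{8}{3} + \frac{b + b}{3} = - \frac{8}{3} + \frac{2 b}{3}$)
$D{\left(C \right)} = - \frac{8}{3} + \frac{2 C}{3}$
$s{\left(d \right)} = d^{2}$
$S{\left(Q,X \right)} = -234$
$R{\left(P,v \right)} = \frac{137}{8} + P + v$ ($R{\left(P,v \right)} = \left(P + v\right) + \frac{137}{8} = \frac{137}{8} + P + v$)
$R{\left(-69,D{\left(-10 \right)} \right)} - S{\left(s{\left(-10 \right)},214 \right)} = \left(\frac{137}{8} - 69 + \left(- \frac{8}{3} + \frac{2}{3} \left(-10\right)\right)\right) - -234 = \left(\frac{137}{8} - 69 - \frac{28}{3}\right) + 234 = - \frac{1469}{24} + 234 = \frac{4147}{24}$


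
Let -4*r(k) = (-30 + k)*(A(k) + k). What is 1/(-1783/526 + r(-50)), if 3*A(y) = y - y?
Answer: -526/527783 ≈ -0.00099662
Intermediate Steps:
A(y) = 0 (A(y) = (y - y)/3 = (⅓)*0 = 0)
r(k) = -k*(-30 + k)/4 (r(k) = -(-30 + k)*(0 + k)/4 = -(-30 + k)*k/4 = -k*(-30 + k)/4)
1/(-1783/526 + r(-50)) = 1/(-1783/526 + (¼)*(-50)*(30 - 1*(-50))) = 1/(-1783*1/526 + (¼)*(-50)*(30 + 50)) = 1/(-1783/526 + (¼)*(-50)*80) = 1/(-1783/526 - 1000) = 1/(-527783/526) = -526/527783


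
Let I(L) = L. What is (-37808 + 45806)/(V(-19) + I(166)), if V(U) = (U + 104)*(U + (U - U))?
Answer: -2666/483 ≈ -5.5197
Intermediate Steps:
V(U) = U*(104 + U) (V(U) = (104 + U)*(U + 0) = (104 + U)*U = U*(104 + U))
(-37808 + 45806)/(V(-19) + I(166)) = (-37808 + 45806)/(-19*(104 - 19) + 166) = 7998/(-19*85 + 166) = 7998/(-1615 + 166) = 7998/(-1449) = 7998*(-1/1449) = -2666/483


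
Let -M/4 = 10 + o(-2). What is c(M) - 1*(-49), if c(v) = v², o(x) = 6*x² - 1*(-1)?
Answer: 19649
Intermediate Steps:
o(x) = 1 + 6*x² (o(x) = 6*x² + 1 = 1 + 6*x²)
M = -140 (M = -4*(10 + (1 + 6*(-2)²)) = -4*(10 + (1 + 6*4)) = -4*(10 + (1 + 24)) = -4*(10 + 25) = -4*35 = -140)
c(M) - 1*(-49) = (-140)² - 1*(-49) = 19600 + 49 = 19649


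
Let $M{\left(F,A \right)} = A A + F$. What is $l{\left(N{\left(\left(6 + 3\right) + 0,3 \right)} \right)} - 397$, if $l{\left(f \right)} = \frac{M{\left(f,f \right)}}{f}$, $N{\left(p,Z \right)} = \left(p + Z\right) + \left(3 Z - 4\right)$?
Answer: $-379$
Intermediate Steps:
$M{\left(F,A \right)} = F + A^{2}$ ($M{\left(F,A \right)} = A^{2} + F = F + A^{2}$)
$N{\left(p,Z \right)} = -4 + p + 4 Z$ ($N{\left(p,Z \right)} = \left(Z + p\right) + \left(-4 + 3 Z\right) = -4 + p + 4 Z$)
$l{\left(f \right)} = \frac{f + f^{2}}{f}$
$l{\left(N{\left(\left(6 + 3\right) + 0,3 \right)} \right)} - 397 = \left(1 + \left(-4 + \left(\left(6 + 3\right) + 0\right) + 4 \cdot 3\right)\right) - 397 = \left(1 + \left(-4 + \left(9 + 0\right) + 12\right)\right) - 397 = \left(1 + \left(-4 + 9 + 12\right)\right) - 397 = \left(1 + 17\right) - 397 = 18 - 397 = -379$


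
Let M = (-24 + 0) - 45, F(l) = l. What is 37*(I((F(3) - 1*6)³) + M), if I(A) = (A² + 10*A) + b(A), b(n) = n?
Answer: 13431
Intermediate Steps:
M = -69 (M = -24 - 45 = -69)
I(A) = A² + 11*A (I(A) = (A² + 10*A) + A = A² + 11*A)
37*(I((F(3) - 1*6)³) + M) = 37*((3 - 1*6)³*(11 + (3 - 1*6)³) - 69) = 37*((3 - 6)³*(11 + (3 - 6)³) - 69) = 37*((-3)³*(11 + (-3)³) - 69) = 37*(-27*(11 - 27) - 69) = 37*(-27*(-16) - 69) = 37*(432 - 69) = 37*363 = 13431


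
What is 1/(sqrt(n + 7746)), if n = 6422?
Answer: sqrt(3542)/7084 ≈ 0.0084013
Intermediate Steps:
1/(sqrt(n + 7746)) = 1/(sqrt(6422 + 7746)) = 1/(sqrt(14168)) = 1/(2*sqrt(3542)) = sqrt(3542)/7084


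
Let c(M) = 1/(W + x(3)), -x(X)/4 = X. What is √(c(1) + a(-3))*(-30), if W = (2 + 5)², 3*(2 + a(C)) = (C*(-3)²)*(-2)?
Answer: -30*√21941/37 ≈ -120.10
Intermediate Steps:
x(X) = -4*X
a(C) = -2 - 6*C (a(C) = -2 + ((C*(-3)²)*(-2))/3 = -2 + ((C*9)*(-2))/3 = -2 + ((9*C)*(-2))/3 = -2 + (-18*C)/3 = -2 - 6*C)
W = 49 (W = 7² = 49)
c(M) = 1/37 (c(M) = 1/(49 - 4*3) = 1/(49 - 12) = 1/37)
√(c(1) + a(-3))*(-30) = √(1/37 + (-2 - 6*(-3)))*(-30) = √(1/37 + (-2 + 18))*(-30) = √(1/37 + 16)*(-30) = √(593/37)*(-30) = (√21941/37)*(-30) = -30*√21941/37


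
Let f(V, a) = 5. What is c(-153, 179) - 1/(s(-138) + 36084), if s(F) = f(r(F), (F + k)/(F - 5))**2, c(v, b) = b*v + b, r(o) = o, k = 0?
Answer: -982453673/36109 ≈ -27208.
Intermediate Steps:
c(v, b) = b + b*v
s(F) = 25 (s(F) = 5**2 = 25)
c(-153, 179) - 1/(s(-138) + 36084) = 179*(1 - 153) - 1/(25 + 36084) = 179*(-152) - 1/36109 = -27208 - 1*1/36109 = -27208 - 1/36109 = -982453673/36109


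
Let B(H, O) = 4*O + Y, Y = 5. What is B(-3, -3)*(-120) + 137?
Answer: 977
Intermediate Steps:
B(H, O) = 5 + 4*O (B(H, O) = 4*O + 5 = 5 + 4*O)
B(-3, -3)*(-120) + 137 = (5 + 4*(-3))*(-120) + 137 = (5 - 12)*(-120) + 137 = -7*(-120) + 137 = 840 + 137 = 977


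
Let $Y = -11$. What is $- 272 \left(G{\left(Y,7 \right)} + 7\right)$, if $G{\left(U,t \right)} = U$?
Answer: $1088$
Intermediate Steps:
$- 272 \left(G{\left(Y,7 \right)} + 7\right) = - 272 \left(-11 + 7\right) = \left(-272\right) \left(-4\right) = 1088$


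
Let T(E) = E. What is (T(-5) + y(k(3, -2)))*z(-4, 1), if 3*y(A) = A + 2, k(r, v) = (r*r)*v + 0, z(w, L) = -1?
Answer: 31/3 ≈ 10.333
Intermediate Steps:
k(r, v) = v*r² (k(r, v) = r²*v + 0 = v*r² + 0 = v*r²)
y(A) = ⅔ + A/3 (y(A) = (A + 2)/3 = (2 + A)/3 = ⅔ + A/3)
(T(-5) + y(k(3, -2)))*z(-4, 1) = (-5 + (⅔ + (-2*3²)/3))*(-1) = (-5 + (⅔ + (-2*9)/3))*(-1) = (-5 + (⅔ + (⅓)*(-18)))*(-1) = (-5 + (⅔ - 6))*(-1) = (-5 - 16/3)*(-1) = -31/3*(-1) = 31/3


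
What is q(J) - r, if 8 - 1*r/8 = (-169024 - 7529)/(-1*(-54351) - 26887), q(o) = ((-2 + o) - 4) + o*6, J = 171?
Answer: 3692438/3433 ≈ 1075.6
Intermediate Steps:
q(o) = -6 + 7*o (q(o) = (-6 + o) + 6*o = -6 + 7*o)
r = 396265/3433 (r = 64 - 8*(-169024 - 7529)/(-1*(-54351) - 26887) = 64 - (-1412424)/(54351 - 26887) = 64 - (-1412424)/27464 = 64 - 8*(-176553/27464) = 64 + 176553/3433 = 396265/3433 ≈ 115.43)
q(J) - r = (-6 + 7*171) - 1*396265/3433 = (-6 + 1197) - 396265/3433 = 1191 - 396265/3433 = 3692438/3433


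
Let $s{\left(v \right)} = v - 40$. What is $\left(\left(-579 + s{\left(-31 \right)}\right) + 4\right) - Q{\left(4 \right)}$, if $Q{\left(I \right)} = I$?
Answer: $-650$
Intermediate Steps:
$s{\left(v \right)} = -40 + v$
$\left(\left(-579 + s{\left(-31 \right)}\right) + 4\right) - Q{\left(4 \right)} = \left(\left(-579 - 71\right) + 4\right) - 4 = \left(-650 + 4\right) - 4 = -646 - 4 = -650$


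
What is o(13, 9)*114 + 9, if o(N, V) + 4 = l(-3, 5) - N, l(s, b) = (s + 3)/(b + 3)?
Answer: -1929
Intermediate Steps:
l(s, b) = (3 + s)/(3 + b)
o(N, V) = -4 - N (o(N, V) = -4 + ((3 - 3)/(3 + 5) - N) = -4 + (0/8 - N) = -4 + ((1/8)*0 - N) = -4 + (0 - N) = -4 - N)
o(13, 9)*114 + 9 = (-4 - 1*13)*114 + 9 = (-4 - 13)*114 + 9 = -17*114 + 9 = -1938 + 9 = -1929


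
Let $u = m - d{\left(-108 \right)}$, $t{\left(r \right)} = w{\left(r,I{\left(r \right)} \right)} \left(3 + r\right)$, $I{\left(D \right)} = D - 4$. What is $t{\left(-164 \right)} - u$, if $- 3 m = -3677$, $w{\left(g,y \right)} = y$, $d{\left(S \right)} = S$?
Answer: $\frac{77143}{3} \approx 25714.0$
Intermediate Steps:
$I{\left(D \right)} = -4 + D$
$m = \frac{3677}{3}$ ($m = \left(- \frac{1}{3}\right) \left(-3677\right) = \frac{3677}{3} \approx 1225.7$)
$t{\left(r \right)} = \left(-4 + r\right) \left(3 + r\right)$
$u = \frac{4001}{3}$ ($u = \frac{3677}{3} - -108 = \frac{3677}{3} + 108 = \frac{4001}{3} \approx 1333.7$)
$t{\left(-164 \right)} - u = \left(-4 - 164\right) \left(3 - 164\right) - \frac{4001}{3} = \left(-168\right) \left(-161\right) - \frac{4001}{3} = 27048 - \frac{4001}{3} = \frac{77143}{3}$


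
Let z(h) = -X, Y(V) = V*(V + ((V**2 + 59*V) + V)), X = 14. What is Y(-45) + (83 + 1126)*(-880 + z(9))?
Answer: -1048446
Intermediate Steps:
Y(V) = V*(V**2 + 61*V) (Y(V) = V*(V + (V**2 + 60*V)) = V*(V**2 + 61*V))
z(h) = -14 (z(h) = -1*14 = -14)
Y(-45) + (83 + 1126)*(-880 + z(9)) = (-45)**2*(61 - 45) + (83 + 1126)*(-880 - 14) = 2025*16 + 1209*(-894) = 32400 - 1080846 = -1048446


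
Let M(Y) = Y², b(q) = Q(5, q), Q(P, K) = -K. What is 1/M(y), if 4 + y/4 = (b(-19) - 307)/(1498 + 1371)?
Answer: 8231161/2214267136 ≈ 0.0037173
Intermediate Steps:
b(q) = -q
y = -47056/2869 (y = -16 + 4*((-1*(-19) - 307)/(1498 + 1371)) = -16 + 4*((19 - 307)/2869) = -16 + 4*(-288*1/2869) = -16 + 4*(-288/2869) = -16 - 1152/2869 = -47056/2869 ≈ -16.402)
1/M(y) = 1/((-47056/2869)²) = 1/(2214267136/8231161) = 8231161/2214267136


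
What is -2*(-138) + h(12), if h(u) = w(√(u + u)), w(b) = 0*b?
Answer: 276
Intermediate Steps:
w(b) = 0
h(u) = 0
-2*(-138) + h(12) = -2*(-138) + 0 = 276 + 0 = 276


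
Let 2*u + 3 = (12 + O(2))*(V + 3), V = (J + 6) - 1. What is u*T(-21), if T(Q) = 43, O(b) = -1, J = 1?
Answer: 2064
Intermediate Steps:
V = 6 (V = (1 + 6) - 1 = 7 - 1 = 6)
u = 48 (u = -3/2 + ((12 - 1)*(6 + 3))/2 = -3/2 + (11*9)/2 = -3/2 + (½)*99 = -3/2 + 99/2 = 48)
u*T(-21) = 48*43 = 2064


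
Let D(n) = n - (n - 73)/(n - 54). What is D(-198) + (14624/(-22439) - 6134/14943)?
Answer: -5637016365725/28165702068 ≈ -200.14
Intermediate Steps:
D(n) = n - (-73 + n)/(-54 + n)
D(-198) + (14624/(-22439) - 6134/14943) = (73 + (-198)² - 55*(-198))/(-54 - 198) + (14624/(-22439) - 6134/14943) = (73 + 39204 + 10890)/(-252) + (14624*(-1/22439) - 6134*1/14943) = -1/252*50167 + (-14624/22439 - 6134/14943) = -50167/252 - 356167258/335305977 = -5637016365725/28165702068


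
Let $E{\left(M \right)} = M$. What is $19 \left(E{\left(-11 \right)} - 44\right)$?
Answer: $-1045$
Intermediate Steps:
$19 \left(E{\left(-11 \right)} - 44\right) = 19 \left(-11 - 44\right) = 19 \left(-55\right) = -1045$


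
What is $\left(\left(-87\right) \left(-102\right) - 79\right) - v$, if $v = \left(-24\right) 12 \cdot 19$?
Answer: $14267$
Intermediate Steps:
$v = -5472$ ($v = \left(-288\right) 19 = -5472$)
$\left(\left(-87\right) \left(-102\right) - 79\right) - v = \left(\left(-87\right) \left(-102\right) - 79\right) - -5472 = \left(8874 - 79\right) + 5472 = 8795 + 5472 = 14267$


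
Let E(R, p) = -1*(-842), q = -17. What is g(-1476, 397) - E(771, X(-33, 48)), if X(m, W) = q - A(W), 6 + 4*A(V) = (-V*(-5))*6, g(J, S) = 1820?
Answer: 978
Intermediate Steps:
A(V) = -3/2 + 15*V/2 (A(V) = -3/2 + ((-V*(-5))*6)/4 = -3/2 + ((5*V)*6)/4 = -3/2 + (30*V)/4 = -3/2 + 15*V/2)
X(m, W) = -31/2 - 15*W/2 (X(m, W) = -17 - (-3/2 + 15*W/2) = -17 + (3/2 - 15*W/2) = -31/2 - 15*W/2)
E(R, p) = 842
g(-1476, 397) - E(771, X(-33, 48)) = 1820 - 1*842 = 1820 - 842 = 978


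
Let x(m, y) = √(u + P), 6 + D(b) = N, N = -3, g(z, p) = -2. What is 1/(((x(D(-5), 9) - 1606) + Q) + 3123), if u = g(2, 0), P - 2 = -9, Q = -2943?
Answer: -1426/2033485 - 3*I/2033485 ≈ -0.00070126 - 1.4753e-6*I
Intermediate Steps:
P = -7 (P = 2 - 9 = -7)
u = -2
D(b) = -9 (D(b) = -6 - 3 = -9)
x(m, y) = 3*I (x(m, y) = √(-2 - 7) = √(-9) = 3*I)
1/(((x(D(-5), 9) - 1606) + Q) + 3123) = 1/(((3*I - 1606) - 2943) + 3123) = 1/(((-1606 + 3*I) - 2943) + 3123) = 1/((-4549 + 3*I) + 3123) = 1/(-1426 + 3*I) = (-1426 - 3*I)/2033485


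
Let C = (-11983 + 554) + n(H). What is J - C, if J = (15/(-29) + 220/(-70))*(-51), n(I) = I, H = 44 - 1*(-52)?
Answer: 2338492/203 ≈ 11520.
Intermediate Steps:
H = 96 (H = 44 + 52 = 96)
C = -11333 (C = (-11983 + 554) + 96 = -11429 + 96 = -11333)
J = 37893/203 (J = (15*(-1/29) + 220*(-1/70))*(-51) = (-15/29 - 22/7)*(-51) = -743/203*(-51) = 37893/203 ≈ 186.67)
J - C = 37893/203 - 1*(-11333) = 37893/203 + 11333 = 2338492/203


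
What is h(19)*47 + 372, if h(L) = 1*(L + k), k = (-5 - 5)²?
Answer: 5965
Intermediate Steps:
k = 100 (k = (-10)² = 100)
h(L) = 100 + L (h(L) = 1*(L + 100) = 1*(100 + L) = 100 + L)
h(19)*47 + 372 = (100 + 19)*47 + 372 = 119*47 + 372 = 5593 + 372 = 5965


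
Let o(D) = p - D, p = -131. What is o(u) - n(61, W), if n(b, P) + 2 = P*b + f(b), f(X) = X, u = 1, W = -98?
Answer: 5787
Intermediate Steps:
n(b, P) = -2 + b + P*b (n(b, P) = -2 + (P*b + b) = -2 + (b + P*b) = -2 + b + P*b)
o(D) = -131 - D
o(u) - n(61, W) = (-131 - 1*1) - (-2 + 61 - 98*61) = (-131 - 1) - (-2 + 61 - 5978) = -132 - 1*(-5919) = -132 + 5919 = 5787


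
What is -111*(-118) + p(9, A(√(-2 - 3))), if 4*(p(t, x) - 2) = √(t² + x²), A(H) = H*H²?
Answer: 13100 + I*√11/2 ≈ 13100.0 + 1.6583*I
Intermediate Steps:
A(H) = H³
p(t, x) = 2 + √(t² + x²)/4
-111*(-118) + p(9, A(√(-2 - 3))) = -111*(-118) + (2 + √(9² + ((√(-2 - 3))³)²)/4) = 13098 + (2 + √(81 + ((√(-5))³)²)/4) = 13098 + (2 + √(81 + ((I*√5)³)²)/4) = 13098 + (2 + √(81 + (-5*I*√5)²)/4) = 13098 + (2 + √(81 - 125)/4) = 13098 + (2 + √(-44)/4) = 13098 + (2 + (2*I*√11)/4) = 13098 + (2 + I*√11/2) = 13100 + I*√11/2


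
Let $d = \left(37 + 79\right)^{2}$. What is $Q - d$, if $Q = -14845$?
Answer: $-28301$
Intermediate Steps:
$d = 13456$ ($d = 116^{2} = 13456$)
$Q - d = -14845 - 13456 = -28301$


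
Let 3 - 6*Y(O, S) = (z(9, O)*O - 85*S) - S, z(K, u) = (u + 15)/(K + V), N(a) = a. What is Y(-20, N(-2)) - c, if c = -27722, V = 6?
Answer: 498469/18 ≈ 27693.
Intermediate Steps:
z(K, u) = (15 + u)/(6 + K) (z(K, u) = (u + 15)/(K + 6) = (15 + u)/(6 + K))
Y(O, S) = 1/2 + 43*S/3 - O*(1 + O/15)/6 (Y(O, S) = 1/2 - ((((15 + O)/(6 + 9))*O - 85*S) - S)/6 = 1/2 - ((((15 + O)/15)*O - 85*S) - S)/6 = 1/2 - (((1 + O/15)*O - 85*S) - S)/6 = 1/2 - ((O*(1 + O/15) - 85*S) - S)/6 = 1/2 - ((-85*S + O*(1 + O/15)) - S)/6 = 1/2 - (-86*S + O*(1 + O/15))/6 = 1/2 + (43*S/3 - O*(1 + O/15)/6) = 1/2 + 43*S/3 - O*(1 + O/15)/6)
Y(-20, N(-2)) - c = (1/2 + (43/3)*(-2) - 1/90*(-20)*(15 - 20)) - 1*(-27722) = (1/2 - 86/3 - 1/90*(-20)*(-5)) + 27722 = (1/2 - 86/3 - 10/9) + 27722 = -527/18 + 27722 = 498469/18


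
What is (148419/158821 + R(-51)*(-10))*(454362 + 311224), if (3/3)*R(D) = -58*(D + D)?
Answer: -378590414010654/8359 ≈ -4.5291e+10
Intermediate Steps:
R(D) = -116*D (R(D) = -58*(D + D) = -116*D)
(148419/158821 + R(-51)*(-10))*(454362 + 311224) = (148419/158821 - 116*(-51)*(-10))*(454362 + 311224) = (148419*(1/158821) + 5916*(-10))*765586 = (148419/158821 - 59160)*765586 = -9395701941/158821*765586 = -378590414010654/8359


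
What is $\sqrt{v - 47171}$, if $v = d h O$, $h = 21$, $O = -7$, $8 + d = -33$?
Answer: $2 i \sqrt{10286} \approx 202.84 i$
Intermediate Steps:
$d = -41$ ($d = -8 - 33 = -41$)
$v = 6027$ ($v = \left(-41\right) 21 \left(-7\right) = \left(-861\right) \left(-7\right) = 6027$)
$\sqrt{v - 47171} = \sqrt{6027 - 47171} = \sqrt{-41144} = 2 i \sqrt{10286}$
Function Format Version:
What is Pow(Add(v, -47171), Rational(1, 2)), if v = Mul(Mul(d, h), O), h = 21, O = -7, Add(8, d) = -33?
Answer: Mul(2, I, Pow(10286, Rational(1, 2))) ≈ Mul(202.84, I)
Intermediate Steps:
d = -41 (d = Add(-8, -33) = -41)
v = 6027 (v = Mul(Mul(-41, 21), -7) = Mul(-861, -7) = 6027)
Pow(Add(v, -47171), Rational(1, 2)) = Pow(Add(6027, -47171), Rational(1, 2)) = Pow(-41144, Rational(1, 2)) = Mul(2, I, Pow(10286, Rational(1, 2)))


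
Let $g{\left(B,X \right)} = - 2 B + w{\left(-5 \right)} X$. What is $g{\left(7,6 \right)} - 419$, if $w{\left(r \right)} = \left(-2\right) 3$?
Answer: $-469$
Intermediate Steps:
$w{\left(r \right)} = -6$
$g{\left(B,X \right)} = - 6 X - 2 B$ ($g{\left(B,X \right)} = - 2 B - 6 X = - 6 X - 2 B$)
$g{\left(7,6 \right)} - 419 = \left(\left(-6\right) 6 - 14\right) - 419 = \left(-36 - 14\right) - 419 = -50 - 419 = -469$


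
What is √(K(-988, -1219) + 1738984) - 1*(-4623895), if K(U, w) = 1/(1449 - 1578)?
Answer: 4623895 + √28938432615/129 ≈ 4.6252e+6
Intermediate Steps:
K(U, w) = -1/129 (K(U, w) = 1/(-129) = -1/129)
√(K(-988, -1219) + 1738984) - 1*(-4623895) = √(-1/129 + 1738984) - 1*(-4623895) = √(224328935/129) + 4623895 = √28938432615/129 + 4623895 = 4623895 + √28938432615/129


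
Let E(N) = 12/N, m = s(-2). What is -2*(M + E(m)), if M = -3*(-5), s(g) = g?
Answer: -18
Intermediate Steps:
m = -2
M = 15
-2*(M + E(m)) = -2*(15 + 12/(-2)) = -2*(15 + 12*(-1/2)) = -2*(15 - 6) = -2*9 = -18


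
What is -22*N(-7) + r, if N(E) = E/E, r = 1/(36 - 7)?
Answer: -637/29 ≈ -21.966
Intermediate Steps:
r = 1/29 ≈ 0.034483
N(E) = 1
-22*N(-7) + r = -22*1 + 1/29 = -22 + 1/29 = -637/29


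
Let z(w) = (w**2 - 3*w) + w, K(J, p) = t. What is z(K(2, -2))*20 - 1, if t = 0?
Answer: -1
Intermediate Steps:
K(J, p) = 0
z(w) = w**2 - 2*w
z(K(2, -2))*20 - 1 = (0*(-2 + 0))*20 - 1 = (0*(-2))*20 - 1 = 0*20 - 1 = 0 - 1 = -1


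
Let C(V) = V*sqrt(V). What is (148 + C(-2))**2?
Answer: 21896 - 592*I*sqrt(2) ≈ 21896.0 - 837.21*I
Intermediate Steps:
C(V) = V**(3/2)
(148 + C(-2))**2 = (148 + (-2)**(3/2))**2 = (148 - 2*I*sqrt(2))**2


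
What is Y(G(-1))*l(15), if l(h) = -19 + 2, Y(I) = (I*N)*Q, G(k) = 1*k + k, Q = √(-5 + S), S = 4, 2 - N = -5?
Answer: 238*I ≈ 238.0*I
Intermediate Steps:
N = 7 (N = 2 - 1*(-5) = 2 + 5 = 7)
Q = I (Q = √(-5 + 4) = √(-1) = I ≈ 1.0*I)
G(k) = 2*k (G(k) = k + k = 2*k)
Y(I) = 7*I*I (Y(I) = (I*7)*I = (7*I)*I = 7*I*I)
l(h) = -17
Y(G(-1))*l(15) = (7*I*(2*(-1)))*(-17) = (7*I*(-2))*(-17) = -14*I*(-17) = 238*I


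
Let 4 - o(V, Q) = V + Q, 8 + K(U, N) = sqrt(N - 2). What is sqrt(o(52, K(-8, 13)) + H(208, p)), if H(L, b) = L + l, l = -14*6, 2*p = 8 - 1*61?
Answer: sqrt(84 - sqrt(11)) ≈ 8.9824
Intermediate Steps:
K(U, N) = -8 + sqrt(-2 + N) (K(U, N) = -8 + sqrt(N - 2) = -8 + sqrt(-2 + N))
o(V, Q) = 4 - Q - V (o(V, Q) = 4 - (V + Q) = 4 - (Q + V) = 4 + (-Q - V) = 4 - Q - V)
p = -53/2 (p = (8 - 1*61)/2 = (8 - 61)/2 = (1/2)*(-53) = -53/2 ≈ -26.500)
l = -84
H(L, b) = -84 + L (H(L, b) = L - 84 = -84 + L)
sqrt(o(52, K(-8, 13)) + H(208, p)) = sqrt((4 - (-8 + sqrt(-2 + 13)) - 1*52) + (-84 + 208)) = sqrt((4 - (-8 + sqrt(11)) - 52) + 124) = sqrt((4 + (8 - sqrt(11)) - 52) + 124) = sqrt((-40 - sqrt(11)) + 124) = sqrt(84 - sqrt(11))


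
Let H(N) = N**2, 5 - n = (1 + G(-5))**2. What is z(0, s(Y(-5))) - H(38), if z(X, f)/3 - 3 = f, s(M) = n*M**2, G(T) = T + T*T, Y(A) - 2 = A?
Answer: -13207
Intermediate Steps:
Y(A) = 2 + A
G(T) = T + T**2
n = -436 (n = 5 - (1 - 5*(1 - 5))**2 = 5 - (1 - 5*(-4))**2 = 5 - (1 + 20)**2 = 5 - 1*21**2 = 5 - 1*441 = 5 - 441 = -436)
s(M) = -436*M**2
z(X, f) = 9 + 3*f
z(0, s(Y(-5))) - H(38) = (9 + 3*(-436*(2 - 5)**2)) - 1*38**2 = (9 + 3*(-436*(-3)**2)) - 1*1444 = (9 + 3*(-436*9)) - 1444 = (9 + 3*(-3924)) - 1444 = (9 - 11772) - 1444 = -11763 - 1444 = -13207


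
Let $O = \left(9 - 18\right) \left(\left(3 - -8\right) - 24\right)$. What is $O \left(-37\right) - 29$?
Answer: $-4358$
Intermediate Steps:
$O = 117$ ($O = - 9 \left(\left(3 + 8\right) - 24\right) = - 9 \left(11 - 24\right) = \left(-9\right) \left(-13\right) = 117$)
$O \left(-37\right) - 29 = 117 \left(-37\right) - 29 = -4329 - 29 = -4358$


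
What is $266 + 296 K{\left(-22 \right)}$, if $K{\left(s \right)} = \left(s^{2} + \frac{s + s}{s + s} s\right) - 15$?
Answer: $132578$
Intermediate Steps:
$K{\left(s \right)} = -15 + s + s^{2}$ ($K{\left(s \right)} = \left(s^{2} + \frac{2 s}{2 s} s\right) - 15 = \left(s^{2} + 2 s \frac{1}{2 s} s\right) - 15 = \left(s^{2} + 1 s\right) - 15 = \left(s^{2} + s\right) - 15 = \left(s + s^{2}\right) - 15 = -15 + s + s^{2}$)
$266 + 296 K{\left(-22 \right)} = 266 + 296 \left(-15 - 22 + \left(-22\right)^{2}\right) = 266 + 296 \left(-15 - 22 + 484\right) = 266 + 296 \cdot 447 = 266 + 132312 = 132578$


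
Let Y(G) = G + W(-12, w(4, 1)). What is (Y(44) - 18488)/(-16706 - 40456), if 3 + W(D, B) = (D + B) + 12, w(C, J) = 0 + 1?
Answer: 9223/28581 ≈ 0.32270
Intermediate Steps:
w(C, J) = 1
W(D, B) = 9 + B + D (W(D, B) = -3 + ((D + B) + 12) = -3 + ((B + D) + 12) = -3 + (12 + B + D) = 9 + B + D)
Y(G) = -2 + G (Y(G) = G + (9 + 1 - 12) = G - 2 = -2 + G)
(Y(44) - 18488)/(-16706 - 40456) = ((-2 + 44) - 18488)/(-16706 - 40456) = (42 - 18488)/(-57162) = -18446*(-1/57162) = 9223/28581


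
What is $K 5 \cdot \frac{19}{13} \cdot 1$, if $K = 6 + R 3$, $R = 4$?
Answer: $\frac{1710}{13} \approx 131.54$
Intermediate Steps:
$K = 18$ ($K = 6 + 4 \cdot 3 = 6 + 12 = 18$)
$K 5 \cdot \frac{19}{13} \cdot 1 = 18 \cdot 5 \cdot \frac{19}{13} \cdot 1 = 90 \cdot 19 \cdot \frac{1}{13} \cdot 1 = 90 \cdot \frac{19}{13} \cdot 1 = 90 \cdot \frac{19}{13} = \frac{1710}{13}$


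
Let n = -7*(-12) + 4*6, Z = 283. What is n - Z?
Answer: -175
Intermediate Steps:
n = 108 (n = 84 + 24 = 108)
n - Z = 108 - 1*283 = 108 - 283 = -175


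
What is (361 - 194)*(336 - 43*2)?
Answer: 41750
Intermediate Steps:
(361 - 194)*(336 - 43*2) = 167*(336 - 86) = 167*250 = 41750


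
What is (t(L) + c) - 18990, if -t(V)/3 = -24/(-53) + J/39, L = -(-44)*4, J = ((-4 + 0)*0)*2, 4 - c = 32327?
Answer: -2719661/53 ≈ -51314.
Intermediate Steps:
c = -32323 (c = 4 - 1*32327 = 4 - 32327 = -32323)
J = 0 (J = -4*0*2 = 0*2 = 0)
L = 176 (L = -11*(-16) = 176)
t(V) = -72/53 (t(V) = -3*(-24/(-53) + 0/39) = -3*(-24*(-1/53) + 0*(1/39)) = -3*(24/53 + 0) = -3*24/53 = -72/53)
(t(L) + c) - 18990 = (-72/53 - 32323) - 18990 = -1713191/53 - 18990 = -2719661/53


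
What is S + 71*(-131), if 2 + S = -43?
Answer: -9346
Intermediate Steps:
S = -45 (S = -2 - 43 = -45)
S + 71*(-131) = -45 + 71*(-131) = -45 - 9301 = -9346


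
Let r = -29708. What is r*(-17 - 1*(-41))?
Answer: -712992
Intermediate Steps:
r*(-17 - 1*(-41)) = -29708*(-17 - 1*(-41)) = -29708*(-17 + 41) = -29708*24 = -712992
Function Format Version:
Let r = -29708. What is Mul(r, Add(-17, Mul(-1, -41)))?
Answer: -712992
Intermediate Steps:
Mul(r, Add(-17, Mul(-1, -41))) = Mul(-29708, Add(-17, Mul(-1, -41))) = Mul(-29708, Add(-17, 41)) = Mul(-29708, 24) = -712992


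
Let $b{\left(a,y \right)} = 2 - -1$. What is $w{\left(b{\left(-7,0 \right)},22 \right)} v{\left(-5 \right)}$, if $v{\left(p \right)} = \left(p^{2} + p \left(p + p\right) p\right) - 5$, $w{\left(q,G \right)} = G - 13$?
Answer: $-2070$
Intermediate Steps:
$b{\left(a,y \right)} = 3$ ($b{\left(a,y \right)} = 2 + 1 = 3$)
$w{\left(q,G \right)} = -13 + G$ ($w{\left(q,G \right)} = G - 13 = -13 + G$)
$v{\left(p \right)} = -5 + p^{2} + 2 p^{3}$ ($v{\left(p \right)} = \left(p^{2} + p 2 p p\right) - 5 = \left(p^{2} + 2 p^{2} p\right) - 5 = \left(p^{2} + 2 p^{3}\right) - 5 = -5 + p^{2} + 2 p^{3}$)
$w{\left(b{\left(-7,0 \right)},22 \right)} v{\left(-5 \right)} = \left(-13 + 22\right) \left(-5 + \left(-5\right)^{2} + 2 \left(-5\right)^{3}\right) = 9 \left(-5 + 25 + 2 \left(-125\right)\right) = 9 \left(-5 + 25 - 250\right) = 9 \left(-230\right) = -2070$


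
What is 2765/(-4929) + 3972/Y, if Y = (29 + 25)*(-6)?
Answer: -568718/44361 ≈ -12.820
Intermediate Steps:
Y = -324 (Y = 54*(-6) = -324)
2765/(-4929) + 3972/Y = 2765/(-4929) + 3972/(-324) = 2765*(-1/4929) + 3972*(-1/324) = -2765/4929 - 331/27 = -568718/44361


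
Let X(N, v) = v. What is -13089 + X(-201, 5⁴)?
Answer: -12464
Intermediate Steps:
-13089 + X(-201, 5⁴) = -13089 + 5⁴ = -13089 + 625 = -12464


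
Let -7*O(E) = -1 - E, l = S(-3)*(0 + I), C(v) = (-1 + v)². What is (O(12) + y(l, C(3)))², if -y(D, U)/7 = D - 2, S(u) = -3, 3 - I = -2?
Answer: 715716/49 ≈ 14606.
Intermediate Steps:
I = 5 (I = 3 - 1*(-2) = 3 + 2 = 5)
l = -15 (l = -3*(0 + 5) = -3*5 = -15)
y(D, U) = 14 - 7*D (y(D, U) = -7*(D - 2) = -7*(-2 + D) = 14 - 7*D)
O(E) = ⅐ + E/7 (O(E) = -(-1 - E)/7 = ⅐ + E/7)
(O(12) + y(l, C(3)))² = ((⅐ + (⅐)*12) + (14 - 7*(-15)))² = ((⅐ + 12/7) + (14 + 105))² = (13/7 + 119)² = (846/7)² = 715716/49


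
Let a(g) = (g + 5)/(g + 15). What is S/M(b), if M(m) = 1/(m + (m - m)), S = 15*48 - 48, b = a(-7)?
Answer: -168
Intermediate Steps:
a(g) = (5 + g)/(15 + g)
b = -1/4 (b = (5 - 7)/(15 - 7) = -2/8 = (1/8)*(-2) = -1/4 ≈ -0.25000)
S = 672 (S = 720 - 48 = 672)
M(m) = 1/m (M(m) = 1/(m + 0) = 1/m)
S/M(b) = 672/(1/(-1/4)) = 672/(-4) = 672*(-1/4) = -168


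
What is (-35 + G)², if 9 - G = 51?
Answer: 5929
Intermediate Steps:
G = -42 (G = 9 - 1*51 = 9 - 51 = -42)
(-35 + G)² = (-35 - 42)² = (-77)² = 5929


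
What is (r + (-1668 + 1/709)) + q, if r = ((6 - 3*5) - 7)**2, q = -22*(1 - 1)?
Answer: -1001107/709 ≈ -1412.0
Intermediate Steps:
q = 0 (q = -22*0 = 0)
r = 256 (r = ((6 - 15) - 7)**2 = (-9 - 7)**2 = (-16)**2 = 256)
(r + (-1668 + 1/709)) + q = (256 + (-1668 + 1/709)) + 0 = (256 - 1182611/709) + 0 = -1001107/709 + 0 = -1001107/709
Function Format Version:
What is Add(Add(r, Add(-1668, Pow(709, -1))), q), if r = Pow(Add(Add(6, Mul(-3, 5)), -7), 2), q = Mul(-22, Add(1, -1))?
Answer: Rational(-1001107, 709) ≈ -1412.0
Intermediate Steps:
q = 0 (q = Mul(-22, 0) = 0)
r = 256 (r = Pow(Add(Add(6, -15), -7), 2) = Pow(Add(-9, -7), 2) = Pow(-16, 2) = 256)
Add(Add(r, Add(-1668, Pow(709, -1))), q) = Add(Add(256, Add(-1668, Pow(709, -1))), 0) = Add(Add(256, Add(-1668, Rational(1, 709))), 0) = Add(Add(256, Rational(-1182611, 709)), 0) = Add(Rational(-1001107, 709), 0) = Rational(-1001107, 709)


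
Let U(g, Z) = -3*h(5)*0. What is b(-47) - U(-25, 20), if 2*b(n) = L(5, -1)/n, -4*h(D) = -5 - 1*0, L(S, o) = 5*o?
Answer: 5/94 ≈ 0.053191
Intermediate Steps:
h(D) = 5/4 (h(D) = -(-5 - 1*0)/4 = -(-5 + 0)/4 = -¼*(-5) = 5/4)
U(g, Z) = 0 (U(g, Z) = -3*5/4*0 = -15/4*0 = 0)
b(n) = -5/(2*n) (b(n) = ((5*(-1))/n)/2 = (-5/n)/2 = -5/(2*n))
b(-47) - U(-25, 20) = -5/2/(-47) - 1*0 = -5/2*(-1/47) + 0 = 5/94 + 0 = 5/94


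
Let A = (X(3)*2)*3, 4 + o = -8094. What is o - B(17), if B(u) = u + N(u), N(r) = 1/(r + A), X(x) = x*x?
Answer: -576166/71 ≈ -8115.0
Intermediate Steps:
X(x) = x**2
o = -8098 (o = -4 - 8094 = -8098)
A = 54 (A = (3**2*2)*3 = (9*2)*3 = 18*3 = 54)
N(r) = 1/(54 + r) (N(r) = 1/(r + 54) = 1/(54 + r))
B(u) = u + 1/(54 + u)
o - B(17) = -8098 - (1 + 17*(54 + 17))/(54 + 17) = -8098 - (1 + 17*71)/71 = -8098 - (1 + 1207)/71 = -8098 - 1208/71 = -576166/71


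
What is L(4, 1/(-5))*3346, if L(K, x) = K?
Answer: 13384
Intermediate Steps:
L(4, 1/(-5))*3346 = 4*3346 = 13384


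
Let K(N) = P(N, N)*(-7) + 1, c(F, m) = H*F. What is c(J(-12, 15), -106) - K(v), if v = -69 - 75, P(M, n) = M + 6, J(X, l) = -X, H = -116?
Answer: -2359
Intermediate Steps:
c(F, m) = -116*F
P(M, n) = 6 + M
v = -144
K(N) = -41 - 7*N (K(N) = (6 + N)*(-7) + 1 = (-42 - 7*N) + 1 = -41 - 7*N)
c(J(-12, 15), -106) - K(v) = -(-116)*(-12) - (-41 - 7*(-144)) = -116*12 - (-41 + 1008) = -1392 - 1*967 = -1392 - 967 = -2359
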